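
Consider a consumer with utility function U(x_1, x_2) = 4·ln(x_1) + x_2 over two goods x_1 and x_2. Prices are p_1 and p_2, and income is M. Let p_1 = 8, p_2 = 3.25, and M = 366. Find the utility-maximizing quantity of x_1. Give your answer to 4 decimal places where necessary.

MU_x_1 = 4/x_1, MU_x_2 = 1. Tangency: 4/x_1 = p_1/p_2.
So x_1*(p_1,p_2) = 4·p_2/p_1, independent of income; and x_2* = (M − 4·p_2)/p_2.
At the given prices: x_1* = 4·3.25/8 = 1.625.

x_1* = 1.625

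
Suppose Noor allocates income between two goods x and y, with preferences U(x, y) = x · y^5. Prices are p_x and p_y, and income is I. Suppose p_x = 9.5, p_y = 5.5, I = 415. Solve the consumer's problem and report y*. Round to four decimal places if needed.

y* = 62.8788

Demand: x*(p_x,p_y,I) = 1/6·I/p_x and y* = 5/6·I/p_y.
At p_x=9.5, p_y=5.5, I=415: y* = 5/6·415/5.5 = 62.8788.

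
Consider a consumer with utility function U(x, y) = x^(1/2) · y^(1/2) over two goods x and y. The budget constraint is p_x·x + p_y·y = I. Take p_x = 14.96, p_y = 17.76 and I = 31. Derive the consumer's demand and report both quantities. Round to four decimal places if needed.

x* = 1.0361, y* = 0.8727

The MRS is y/x. Set MRS = p_x/p_y.
So 0.5·p_y·y = 0.5·p_x·x; combined with the budget, a share 0.5 of income goes to x.
Demand: x*(p_x,p_y,I) = 0.5·I/p_x and y* = 0.5·I/p_y.
At p_x=14.96, p_y=17.76, I=31: x* = 0.5·31/14.96 = 1.0361, y* = 0.8727.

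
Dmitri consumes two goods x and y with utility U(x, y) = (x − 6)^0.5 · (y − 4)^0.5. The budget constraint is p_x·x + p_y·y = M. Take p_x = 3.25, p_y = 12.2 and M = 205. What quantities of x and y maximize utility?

Let x' = x−6, y' = y−4. MRS = y'/x' = p_x/p_y.
After buying the subsistence bundle (6, 4), a share 0.5 of the remaining income goes to x: x* = 6 + 0.5·(M − 6p_x − 4p_y)/p_x.
Discretionary income = 205 − 6·3.25 − 4·12.2 = 136.7; x* = 6 + 0.5·136.7/3.25 = 27.0308; y* = 4 + 0.5·136.7/12.2 = 9.6025.

x* = 27.0308, y* = 9.6025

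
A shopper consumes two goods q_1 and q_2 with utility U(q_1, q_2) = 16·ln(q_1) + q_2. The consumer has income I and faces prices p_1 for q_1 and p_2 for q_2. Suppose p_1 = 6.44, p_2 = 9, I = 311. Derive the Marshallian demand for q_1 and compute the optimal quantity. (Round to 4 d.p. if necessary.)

MU_q_1 = 16/q_1, MU_q_2 = 1. Tangency: 16/q_1 = p_1/p_2.
So q_1*(p_1,p_2) = 16·p_2/p_1, independent of income; and q_2* = (I − 16·p_2)/p_2.
At the given prices: q_1* = 16·9/6.44 = 22.3602.

q_1* = 22.3602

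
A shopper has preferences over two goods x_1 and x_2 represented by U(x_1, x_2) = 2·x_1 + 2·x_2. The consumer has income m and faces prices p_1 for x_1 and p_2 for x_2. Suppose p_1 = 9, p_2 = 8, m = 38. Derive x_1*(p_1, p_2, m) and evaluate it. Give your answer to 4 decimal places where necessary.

x_1* = 0

Linear utility — the consumer picks whichever good has higher MU/price: 2/9 = 0.2222 vs 2/8 = 0.25.
x_2 gives more utility per dollar, so spend all income on x_2: x_2* = m/p_2, x_1* = 0.
Numerically: x_1* = 0, x_2* = 4.75.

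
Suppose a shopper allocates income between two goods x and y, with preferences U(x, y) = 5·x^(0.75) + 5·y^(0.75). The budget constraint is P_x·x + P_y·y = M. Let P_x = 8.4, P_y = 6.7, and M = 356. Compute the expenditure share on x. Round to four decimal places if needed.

share on x = 0.3366

With the ratio pinned down, the budget gives x* = M/(P_x + P_y·(y/x)) and y* = (y/x)·x*.
Numerically y/x = 2.470688, so x* = 356/(8.4 + 6.7·2.470688) = 14.2665 and y* = 2.470688·14.2665 = 35.248.
Expenditure on x: 8.4·14.2665 = 119.8384; share = 0.3366.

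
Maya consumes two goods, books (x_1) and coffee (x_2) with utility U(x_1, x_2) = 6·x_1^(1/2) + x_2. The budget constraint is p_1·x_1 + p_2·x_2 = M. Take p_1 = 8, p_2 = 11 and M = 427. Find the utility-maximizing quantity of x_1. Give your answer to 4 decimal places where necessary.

x_1* = 17.0156

MU_x_1 = 3/√x_1, MU_x_2 = 1. Tangency: 3/√x_1 = p_1/p_2.
Solve: √x_1 = 3·p_2/p_1, so x_1*(p_1,p_2) = (3·p_2/p_1)², and x_2* = (M − p_1·x_1*)/p_2.
Plugging in: x_1* = (3·11/8)² = 17.0156.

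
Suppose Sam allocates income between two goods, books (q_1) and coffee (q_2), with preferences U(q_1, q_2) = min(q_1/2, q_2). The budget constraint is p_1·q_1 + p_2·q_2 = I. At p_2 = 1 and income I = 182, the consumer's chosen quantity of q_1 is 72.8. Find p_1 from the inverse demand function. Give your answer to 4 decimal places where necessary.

p_1 = 2

With perfect complements, no substitution: consume in ratio q_1:q_2 = 2:1.
Budget: p_1·q_1 + p_2·(1/2)·q_1 = I, so (2·p_1 + p_2)·q_1 = 2·I.
Demand: q_1*(p_1,p_2,I) = 2·I/(2·p_1 + p_2), q_2* = I/(2·p_1 + p_2).
Set q_1* = 72.8 in the demand function and solve for p_1: p_1 = 2.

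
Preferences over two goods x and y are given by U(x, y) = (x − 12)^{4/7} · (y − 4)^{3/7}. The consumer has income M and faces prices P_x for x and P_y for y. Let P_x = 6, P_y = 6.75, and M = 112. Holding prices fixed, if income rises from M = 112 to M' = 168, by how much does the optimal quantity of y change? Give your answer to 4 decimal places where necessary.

Let x' = x−12, y' = y−4. MRS = (4/3)·y'/x' = P_x/P_y.
After buying the subsistence bundle (12, 4), a share 4/7 of the remaining income goes to x: x* = 12 + 4/7·(M − 12P_x − 4P_y)/P_x.
Discretionary income = 112 − 12·6 − 4·6.75 = 13; y* = 4 + 3/7·13/6.75 = 4.8254.
At M' = 168: y* = 8.381. Change: 8.381 − 4.8254 = 3.5556.

Δy* = 3.5556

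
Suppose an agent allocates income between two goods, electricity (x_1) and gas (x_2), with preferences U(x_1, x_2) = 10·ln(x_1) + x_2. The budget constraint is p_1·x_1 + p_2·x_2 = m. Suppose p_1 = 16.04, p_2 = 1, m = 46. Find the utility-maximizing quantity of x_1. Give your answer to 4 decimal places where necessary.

x_1* = 0.6234

So x_1*(p_1,p_2) = 10·p_2/p_1, independent of income; and x_2* = (m − 10·p_2)/p_2.
At the given prices: x_1* = 10·1/16.04 = 0.6234.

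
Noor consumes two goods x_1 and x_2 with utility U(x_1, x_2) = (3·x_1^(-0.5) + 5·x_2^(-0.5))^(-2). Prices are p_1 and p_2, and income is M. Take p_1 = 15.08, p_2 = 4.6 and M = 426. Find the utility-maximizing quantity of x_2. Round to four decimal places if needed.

x_2* = 45.0262

MRS = MU_x_1/MU_x_2 = (3/5)·(x_2/x_1)^(1.5). Set equal to p_1/p_2.
Solve for the ratio: x_2/x_1 = [(5/3)·p_1/p_2]^(2/3).
With the ratio pinned down, the budget gives x_1* = M/(p_1 + p_2·(x_2/x_1)) and x_2* = (x_2/x_1)·x_1*.
Numerically x_2/x_1 = 3.102141, so x_1* = 426/(15.08 + 4.6·3.102141) = 14.5146 and x_2* = 3.102141·14.5146 = 45.0262.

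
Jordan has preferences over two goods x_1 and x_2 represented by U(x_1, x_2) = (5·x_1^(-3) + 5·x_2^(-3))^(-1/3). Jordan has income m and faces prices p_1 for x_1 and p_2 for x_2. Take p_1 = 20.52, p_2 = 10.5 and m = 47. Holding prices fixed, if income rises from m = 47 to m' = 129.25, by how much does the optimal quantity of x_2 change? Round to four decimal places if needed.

MRS = MU_x_1/MU_x_2 = (x_2/x_1)^(4). Set equal to p_1/p_2.
Solve for the ratio: x_2/x_1 = [p_1/p_2]^(0.25).
With the ratio pinned down, the budget gives x_1* = m/(p_1 + p_2·(x_2/x_1)) and x_2* = (x_2/x_1)·x_1*.
Numerically x_2/x_1 = 1.182353, so x_1* = 47/(20.52 + 10.5·1.182353) = 1.4271 and x_2* = 1.182353·1.4271 = 1.6873.
At m' = 129.25: x_2* = 4.6401. Change: 4.6401 − 1.6873 = 2.9528.

Δx_2* = 2.9528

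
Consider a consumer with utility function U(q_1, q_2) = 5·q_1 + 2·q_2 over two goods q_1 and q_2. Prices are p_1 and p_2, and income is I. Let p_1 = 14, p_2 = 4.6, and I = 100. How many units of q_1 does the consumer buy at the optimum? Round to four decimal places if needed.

q_1* = 0

Perfect substitutes: compare marginal utility per dollar. 5/p_1 vs 2/p_2 → 0.3571 vs 0.4348.
q_2 gives more utility per dollar, so spend all income on q_2: q_2* = I/p_2, q_1* = 0.
Numerically: q_1* = 0, q_2* = 21.7391.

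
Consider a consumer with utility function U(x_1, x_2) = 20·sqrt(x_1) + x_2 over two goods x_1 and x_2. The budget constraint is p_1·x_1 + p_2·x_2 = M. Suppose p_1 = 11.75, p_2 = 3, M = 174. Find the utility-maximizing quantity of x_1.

Set MRS = p_1/p_2: 10·x_1^(−1/2) = p_1/p_2.
Solve: √x_1 = 10·p_2/p_1, so x_1*(p_1,p_2) = (10·p_2/p_1)², and x_2* = (M − p_1·x_1*)/p_2.
Plugging in: x_1* = (10·3/11.75)² = 6.5188.

x_1* = 6.5188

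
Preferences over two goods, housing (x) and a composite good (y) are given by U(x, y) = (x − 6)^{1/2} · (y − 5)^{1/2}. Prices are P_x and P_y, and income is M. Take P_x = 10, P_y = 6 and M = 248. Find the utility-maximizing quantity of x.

Let x' = x−6, y' = y−5. MRS = y'/x' = P_x/P_y.
After buying the subsistence bundle (6, 5), a share 0.5 of the remaining income goes to x: x* = 6 + 0.5·(M − 6P_x − 5P_y)/P_x.
Discretionary income = 248 − 6·10 − 5·6 = 158; x* = 6 + 0.5·158/10 = 13.9.

x* = 13.9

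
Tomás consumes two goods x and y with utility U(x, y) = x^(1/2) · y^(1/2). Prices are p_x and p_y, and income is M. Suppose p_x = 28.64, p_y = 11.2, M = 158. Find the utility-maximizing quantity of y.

y* = 7.0536

Tangency: MRS = y/x = p_x/p_y.
Rearranging, p_y·y = p_x·x. Substituting into the budget gives p_x·x·(1 + 1) = M.
Demand: x*(p_x,p_y,M) = 0.5·M/p_x and y* = 0.5·M/p_y.
At p_x=28.64, p_y=11.2, M=158: y* = 0.5·158/11.2 = 7.0536.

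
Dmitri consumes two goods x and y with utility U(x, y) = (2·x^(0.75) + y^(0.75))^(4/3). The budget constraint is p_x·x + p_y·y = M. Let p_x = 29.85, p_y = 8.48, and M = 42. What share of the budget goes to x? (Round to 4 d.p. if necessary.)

share on x = 0.2684

MRS = MU_x/MU_y = 2·(y/x)^(0.25). Set equal to p_x/p_y.
Hence y/x = ((1/2)·p_x/p_y)^(1/(0.25)), i.e. raised to the 4 power.
Substitute y = (y/x)·x into the budget: x* = M/(p_x + p_y·(y/x)).
Numerically y/x = 9.59564, so x* = 42/(29.85 + 8.48·9.59564) = 0.3776 and y* = 9.59564·0.3776 = 3.6236.
Expenditure on x: 29.85·0.3776 = 11.2721; share = 0.2684.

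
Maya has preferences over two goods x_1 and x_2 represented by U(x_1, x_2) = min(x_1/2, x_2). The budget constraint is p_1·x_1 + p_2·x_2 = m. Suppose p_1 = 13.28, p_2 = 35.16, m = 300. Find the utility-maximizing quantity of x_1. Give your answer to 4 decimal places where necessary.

With perfect complements, no substitution: consume in ratio x_1:x_2 = 2:1.
Budget: p_1·x_1 + p_2·(1/2)·x_1 = m, so (2·p_1 + p_2)·x_1 = 2·m.
Demand: x_1*(p_1,p_2,m) = 2·m/(2·p_1 + p_2), x_2* = m/(2·p_1 + p_2).
Here 2·13.28 + 35.16 = 61.72, giving x_1* = 9.7213.

x_1* = 9.7213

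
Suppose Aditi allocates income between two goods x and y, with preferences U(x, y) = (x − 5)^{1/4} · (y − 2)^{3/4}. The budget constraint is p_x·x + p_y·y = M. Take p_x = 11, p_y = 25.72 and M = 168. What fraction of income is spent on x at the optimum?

share on x = 0.419

MRS = (1/3)·(y−2)/(x−5). Tangency with p_x/p_y gives y−2 = 3·(p_x/p_y)·(x−5).
After buying the subsistence bundle (5, 2), a share 0.25 of the remaining income goes to x: x* = 5 + 0.25·(M − 5p_x − 2p_y)/p_x.
Discretionary income = 168 − 5·11 − 2·25.72 = 61.56; x* = 5 + 0.25·61.56/11 = 6.3991; y* = 2 + 0.75·61.56/25.72 = 3.7951.
Expenditure on x: 11·6.3991 = 70.39; share = 0.419.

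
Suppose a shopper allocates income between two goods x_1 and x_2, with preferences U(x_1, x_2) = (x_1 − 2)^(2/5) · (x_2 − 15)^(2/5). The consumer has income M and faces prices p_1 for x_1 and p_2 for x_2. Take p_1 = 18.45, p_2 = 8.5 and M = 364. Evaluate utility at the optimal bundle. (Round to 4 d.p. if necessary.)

V = 5.2618

MRS = (x_2−15)/(x_1−2). Tangency with p_1/p_2 gives x_2−15 = (p_1/p_2)·(x_1−2).
Substituting into the budget: x_1* = 2 + 0.5·(M − 2·p_1 − 15·p_2)/p_1, and x_2* = 15 + 0.5·(…)/p_2.
Discretionary income = 364 − 2·18.45 − 15·8.5 = 199.6; x_1* = 2 + 0.5·199.6/18.45 = 7.4092; x_2* = 15 + 0.5·199.6/8.5 = 26.7412.
Utility at the optimum: U(7.4092, 26.7412) = 5.2618.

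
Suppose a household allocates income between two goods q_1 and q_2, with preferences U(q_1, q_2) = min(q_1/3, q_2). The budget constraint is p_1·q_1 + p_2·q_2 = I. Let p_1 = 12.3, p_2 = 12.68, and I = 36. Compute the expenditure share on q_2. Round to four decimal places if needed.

share on q_2 = 0.2557

Leontief preferences: the optimum is at the kink where q_1/3 = q_2/1, i.e. q_2 = (1/3)·q_1.
Budget: p_1·q_1 + p_2·(1/3)·q_1 = I, so (3·p_1 + p_2)·q_1 = 3·I.
Demand: q_1*(p_1,p_2,I) = 3·I/(3·p_1 + p_2), q_2* = I/(3·p_1 + p_2).
Here 3·12.3 + 12.68 = 49.58, giving q_1* = 2.1783 and q_2* = 0.7261.
Expenditure on q_2: 12.68·0.7261 = 9.2069; share = 0.2557.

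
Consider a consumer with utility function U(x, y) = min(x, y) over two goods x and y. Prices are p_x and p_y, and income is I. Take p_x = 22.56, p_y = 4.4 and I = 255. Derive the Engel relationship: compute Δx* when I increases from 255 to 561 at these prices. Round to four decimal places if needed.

Δx* = 11.3501

With perfect complements, no substitution: consume in ratio x:y = 1:1.
Budget: p_x·x + p_y·x = I, so (p_x + p_y)·x = I.
Demand: x*(p_x,p_y,I) = I/(p_x + p_y), y* = I/(p_x + p_y).
Here 22.56 + 4.4 = 26.96, giving x* = 9.4585.
At I' = 561: x* = 20.8086. Change: 20.8086 − 9.4585 = 11.3501.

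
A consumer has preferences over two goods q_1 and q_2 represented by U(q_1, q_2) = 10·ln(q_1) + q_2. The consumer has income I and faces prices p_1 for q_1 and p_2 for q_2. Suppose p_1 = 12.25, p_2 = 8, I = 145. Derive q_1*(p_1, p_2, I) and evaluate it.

q_1* = 6.5306

MU_q_1 = 10/q_1, MU_q_2 = 1. Tangency: 10/q_1 = p_1/p_2.
So q_1*(p_1,p_2) = 10·p_2/p_1, independent of income; and q_2* = (I − 10·p_2)/p_2.
At the given prices: q_1* = 10·8/12.25 = 6.5306.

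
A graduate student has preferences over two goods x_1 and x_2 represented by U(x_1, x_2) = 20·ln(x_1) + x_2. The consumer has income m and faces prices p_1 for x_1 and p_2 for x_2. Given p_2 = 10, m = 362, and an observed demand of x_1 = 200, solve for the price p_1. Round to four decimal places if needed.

MU_x_1 = 20/x_1, MU_x_2 = 1. Tangency: 20/x_1 = p_1/p_2.
So x_1*(p_1,p_2) = 20·p_2/p_1, independent of income; and x_2* = (m − 20·p_2)/p_2.
Set x_1* = 200 in the demand function and solve for p_1: p_1 = 1.

p_1 = 1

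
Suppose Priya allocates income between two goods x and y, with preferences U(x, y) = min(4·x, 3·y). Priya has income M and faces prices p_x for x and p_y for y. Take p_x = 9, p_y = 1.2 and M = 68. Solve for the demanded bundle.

With perfect complements, no substitution: consume in ratio x:y = 3:4.
Budget: p_x·x + p_y·(4/3)·x = M, so (3·p_x + 4·p_y)·x = 3·M.
Demand: x*(p_x,p_y,M) = 3·M/(3·p_x + 4·p_y), y* = 4·M/(3·p_x + 4·p_y).
Here 3·9 + 4·1.2 = 31.8, giving x* = 6.4151 and y* = 8.5535.

x* = 6.4151, y* = 8.5535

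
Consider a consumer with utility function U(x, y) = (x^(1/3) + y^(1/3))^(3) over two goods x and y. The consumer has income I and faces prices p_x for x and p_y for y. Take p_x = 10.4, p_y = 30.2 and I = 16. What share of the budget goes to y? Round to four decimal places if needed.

share on y = 0.3698

From the CES first-order condition, (y/x)^(2/3) = p_x/p_y.
Hence y/x = (p_x/p_y)^(1/(2/3)), i.e. raised to the 1.5 power.
With the ratio pinned down, the budget gives x* = I/(p_x + p_y·(y/x)) and y* = (y/x)·x*.
Numerically y/x = 0.202088, so x* = 16/(10.4 + 30.2·0.202088) = 0.9695 and y* = 0.202088·0.9695 = 0.1959.
Expenditure on y: 30.2·0.1959 = 5.917; share = 0.3698.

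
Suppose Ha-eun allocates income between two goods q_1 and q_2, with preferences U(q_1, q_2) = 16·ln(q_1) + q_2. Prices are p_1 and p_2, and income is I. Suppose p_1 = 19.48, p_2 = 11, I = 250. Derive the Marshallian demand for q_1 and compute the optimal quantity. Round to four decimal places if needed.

Set MRS = p_1/p_2: (16/q_1)/1 = p_1/p_2.
So q_1*(p_1,p_2) = 16·p_2/p_1, independent of income; and q_2* = (I − 16·p_2)/p_2.
At the given prices: q_1* = 16·11/19.48 = 9.0349.

q_1* = 9.0349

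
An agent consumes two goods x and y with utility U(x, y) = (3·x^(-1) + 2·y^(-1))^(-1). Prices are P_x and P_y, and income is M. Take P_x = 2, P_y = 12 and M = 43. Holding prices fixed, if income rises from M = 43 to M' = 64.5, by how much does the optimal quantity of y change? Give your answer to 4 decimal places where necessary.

Δy* = 1.1944

MRS = MU_x/MU_y = (3/2)·(y/x)^(2). Set equal to P_x/P_y.
Solve for the ratio: y/x = [(2/3)·P_x/P_y]^(0.5).
With the ratio pinned down, the budget gives x* = M/(P_x + P_y·(y/x)) and y* = (y/x)·x*.
Numerically y/x = 0.333333, so x* = 43/(2 + 12·0.333333) = 7.1667 and y* = 0.333333·7.1667 = 2.3889.
At M' = 64.5: y* = 3.5833. Change: 3.5833 − 2.3889 = 1.1944.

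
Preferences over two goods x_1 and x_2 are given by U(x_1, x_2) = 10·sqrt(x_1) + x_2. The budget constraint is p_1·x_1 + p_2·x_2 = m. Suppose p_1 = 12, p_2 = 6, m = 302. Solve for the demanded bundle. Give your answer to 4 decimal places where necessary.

x_1* = 6.25, x_2* = 37.8333

Utility is quasi-linear in x_2; the FOC for x_1 is 5/√x_1 = p_1/p_2.
Thus x_1* = (5·p_2/p_1)² — independent of m — with the rest of income spent on x_2.
Plugging in: x_1* = (5·6/12)² = 6.25, x_2* = 37.8333.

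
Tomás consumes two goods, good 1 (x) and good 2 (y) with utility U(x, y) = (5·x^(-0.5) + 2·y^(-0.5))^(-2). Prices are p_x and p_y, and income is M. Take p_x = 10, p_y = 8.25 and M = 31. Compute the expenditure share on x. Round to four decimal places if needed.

share on x = 0.6626

MU_x ∝ 5·x^(-1.5), MU_y ∝ 2·y^(-1.5), so MRS = (5/2)·(y/x)^(1.5) = p_x/p_y.
Hence y/x = ((2/5)·p_x/p_y)^(1/(1.5)), i.e. raised to the 2/3 power.
With the ratio pinned down, the budget gives x* = M/(p_x + p_y·(y/x)) and y* = (y/x)·x*.
Numerically y/x = 0.617169, so x* = 31/(10 + 8.25·0.617169) = 2.0541 and y* = 0.617169·2.0541 = 1.2677.
Expenditure on x: 10·2.0541 = 20.5412; share = 0.6626.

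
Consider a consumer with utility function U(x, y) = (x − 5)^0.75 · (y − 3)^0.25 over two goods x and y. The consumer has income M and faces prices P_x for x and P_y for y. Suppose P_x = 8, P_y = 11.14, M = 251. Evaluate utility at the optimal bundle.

V = 11.6449

MRS = 3·(y−3)/(x−5). Tangency with P_x/P_y gives y−3 = (1/3)·(P_x/P_y)·(x−5).
Substituting into the budget: x* = 5 + 0.75·(M − 5·P_x − 3·P_y)/P_x, and y* = 3 + 0.25·(…)/P_y.
Discretionary income = 251 − 5·8 − 3·11.14 = 177.58; x* = 5 + 0.75·177.58/8 = 21.6481; y* = 3 + 0.25·177.58/11.14 = 6.9852.
Utility at the optimum: U(21.6481, 6.9852) = 11.6449.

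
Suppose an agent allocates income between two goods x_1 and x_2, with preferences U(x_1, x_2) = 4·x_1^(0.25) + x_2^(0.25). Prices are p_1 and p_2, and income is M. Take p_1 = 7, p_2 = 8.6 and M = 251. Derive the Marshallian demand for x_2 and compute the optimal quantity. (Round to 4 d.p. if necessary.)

x_2* = 3.7415

MU_x_1 ∝ 4·x_1^(-0.75), MU_x_2 ∝ x_2^(-0.75), so MRS = 4·(x_2/x_1)^(0.75) = p_1/p_2.
Solve for the ratio: x_2/x_1 = [(1/4)·p_1/p_2]^(4/3).
Substitute x_2 = (x_2/x_1)·x_1 into the budget: x_1* = M/(p_1 + p_2·(x_2/x_1)).
Numerically x_2/x_1 = 0.119689, so x_1* = 251/(7 + 8.6·0.119689) = 31.2604 and x_2* = 0.119689·31.2604 = 3.7415.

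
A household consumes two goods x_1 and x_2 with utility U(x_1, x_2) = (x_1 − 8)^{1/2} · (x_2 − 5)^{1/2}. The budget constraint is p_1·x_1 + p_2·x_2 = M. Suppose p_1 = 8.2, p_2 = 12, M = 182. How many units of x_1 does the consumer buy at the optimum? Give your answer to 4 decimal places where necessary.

MRS = (x_2−5)/(x_1−8). Tangency with p_1/p_2 gives x_2−5 = (p_1/p_2)·(x_1−8).
After buying the subsistence bundle (8, 5), a share 0.5 of the remaining income goes to x_1: x_1* = 8 + 0.5·(M − 8p_1 − 5p_2)/p_1.
Discretionary income = 182 − 8·8.2 − 5·12 = 56.4; x_1* = 8 + 0.5·56.4/8.2 = 11.439.

x_1* = 11.439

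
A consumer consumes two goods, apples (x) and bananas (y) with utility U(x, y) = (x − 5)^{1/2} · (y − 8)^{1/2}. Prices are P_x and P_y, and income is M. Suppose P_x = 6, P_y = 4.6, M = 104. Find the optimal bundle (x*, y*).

MRS = (y−8)/(x−5). Tangency with P_x/P_y gives y−8 = (P_x/P_y)·(x−5).
After buying the subsistence bundle (5, 8), a share 0.5 of the remaining income goes to x: x* = 5 + 0.5·(M − 5P_x − 8P_y)/P_x.
Discretionary income = 104 − 5·6 − 8·4.6 = 37.2; x* = 5 + 0.5·37.2/6 = 8.1; y* = 8 + 0.5·37.2/4.6 = 12.0435.

x* = 8.1, y* = 12.0435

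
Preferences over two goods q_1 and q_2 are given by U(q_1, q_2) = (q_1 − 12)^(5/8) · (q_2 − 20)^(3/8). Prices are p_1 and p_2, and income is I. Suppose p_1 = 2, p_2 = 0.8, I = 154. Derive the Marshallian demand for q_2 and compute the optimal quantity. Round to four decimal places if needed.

MRS = (5/3)·(q_2−20)/(q_1−12). Tangency with p_1/p_2 gives q_2−20 = (3/5)·(p_1/p_2)·(q_1−12).
Substituting into the budget: q_1* = 12 + 0.625·(I − 12·p_1 − 20·p_2)/p_1, and q_2* = 20 + 0.375·(…)/p_2.
Discretionary income = 154 − 12·2 − 20·0.8 = 114; q_2* = 20 + 0.375·114/0.8 = 73.4375.

q_2* = 73.4375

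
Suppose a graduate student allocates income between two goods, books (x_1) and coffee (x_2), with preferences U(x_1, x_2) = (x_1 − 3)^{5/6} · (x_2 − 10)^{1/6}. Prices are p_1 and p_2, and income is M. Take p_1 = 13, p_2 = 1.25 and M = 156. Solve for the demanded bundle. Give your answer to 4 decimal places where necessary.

Discretionary income = 156 − 3·13 − 10·1.25 = 104.5; x_1* = 3 + 5/6·104.5/13 = 9.6987; x_2* = 10 + 1/6·104.5/1.25 = 23.9333.

x_1* = 9.6987, x_2* = 23.9333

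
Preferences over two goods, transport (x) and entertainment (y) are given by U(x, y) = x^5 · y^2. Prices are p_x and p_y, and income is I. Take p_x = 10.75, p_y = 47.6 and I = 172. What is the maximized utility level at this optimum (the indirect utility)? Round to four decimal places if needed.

V = 207810.092

The MRS is (5/2)·y/x. Set MRS = p_x/p_y.
Rearranging, p_y·y = (2/5)·p_x·x. Substituting into the budget gives p_x·x·(1 + (2/5)) = I.
Demand: x*(p_x,p_y,I) = 5/7·I/p_x and y* = 2/7·I/p_y.
At p_x=10.75, p_y=47.6, I=172: x* = 5/7·172/10.75 = 11.4286, y* = 1.0324.
Utility at the optimum: U(11.4286, 1.0324) = 207810.092.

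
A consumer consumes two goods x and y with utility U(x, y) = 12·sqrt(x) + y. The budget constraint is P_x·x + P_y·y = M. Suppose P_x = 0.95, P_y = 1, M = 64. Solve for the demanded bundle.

Set MRS = P_x/P_y: 6·x^(−1/2) = P_x/P_y.
Thus x* = (6·P_y/P_x)² — independent of M — with the rest of income spent on y.
Plugging in: x* = (6·1/0.95)² = 39.8892, y* = 26.1053.

x* = 39.8892, y* = 26.1053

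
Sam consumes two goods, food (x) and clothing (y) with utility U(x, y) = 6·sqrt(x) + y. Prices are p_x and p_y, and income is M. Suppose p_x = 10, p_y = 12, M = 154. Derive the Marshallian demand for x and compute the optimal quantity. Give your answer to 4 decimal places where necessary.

Solve: √x = 3·p_y/p_x, so x*(p_x,p_y) = (3·p_y/p_x)², and y* = (M − p_x·x*)/p_y.
Plugging in: x* = (3·12/10)² = 12.96.

x* = 12.96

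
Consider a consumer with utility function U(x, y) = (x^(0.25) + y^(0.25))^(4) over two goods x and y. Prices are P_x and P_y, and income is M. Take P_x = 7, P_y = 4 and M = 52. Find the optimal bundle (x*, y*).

MU_x ∝ x^(-0.75), MU_y ∝ y^(-0.75), so MRS = (y/x)^(0.75) = P_x/P_y.
Solve for the ratio: y/x = [P_x/P_y]^(4/3).
Substitute y = (y/x)·x into the budget: x* = M/(P_x + P_y·(y/x)).
Numerically y/x = 2.108874, so x* = 52/(7 + 4·2.108874) = 3.3689 and y* = 2.108874·3.3689 = 7.1045.

x* = 3.3689, y* = 7.1045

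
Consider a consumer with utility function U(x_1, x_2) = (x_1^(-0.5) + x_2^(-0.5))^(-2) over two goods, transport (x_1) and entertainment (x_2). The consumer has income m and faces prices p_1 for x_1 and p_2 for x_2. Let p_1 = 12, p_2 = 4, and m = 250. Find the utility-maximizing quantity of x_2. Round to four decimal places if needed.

MU_x_1 ∝ x_1^(-1.5), MU_x_2 ∝ x_2^(-1.5), so MRS = (x_2/x_1)^(1.5) = p_1/p_2.
Solve for the ratio: x_2/x_1 = [p_1/p_2]^(2/3).
With the ratio pinned down, the budget gives x_1* = m/(p_1 + p_2·(x_2/x_1)) and x_2* = (x_2/x_1)·x_1*.
Numerically x_2/x_1 = 2.080084, so x_1* = 250/(12 + 4·2.080084) = 12.3029 and x_2* = 2.080084·12.3029 = 25.5912.

x_2* = 25.5912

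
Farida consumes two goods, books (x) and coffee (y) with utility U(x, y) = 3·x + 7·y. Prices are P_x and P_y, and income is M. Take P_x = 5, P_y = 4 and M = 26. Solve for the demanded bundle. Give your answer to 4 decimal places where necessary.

x* = 0, y* = 6.5

Perfect substitutes: compare marginal utility per dollar. 3/P_x vs 7/P_y → 0.6 vs 1.75.
y gives more utility per dollar, so spend all income on y: y* = M/P_y, x* = 0.
Numerically: x* = 0, y* = 6.5.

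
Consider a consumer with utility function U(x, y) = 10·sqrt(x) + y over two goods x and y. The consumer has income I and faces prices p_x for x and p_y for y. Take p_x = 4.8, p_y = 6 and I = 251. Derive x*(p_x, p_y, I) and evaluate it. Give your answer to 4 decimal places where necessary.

Utility is quasi-linear in y; the FOC for x is 5/√x = p_x/p_y.
Thus x* = (5·p_y/p_x)² — independent of I — with the rest of income spent on y.
Plugging in: x* = (5·6/4.8)² = 39.0625.

x* = 39.0625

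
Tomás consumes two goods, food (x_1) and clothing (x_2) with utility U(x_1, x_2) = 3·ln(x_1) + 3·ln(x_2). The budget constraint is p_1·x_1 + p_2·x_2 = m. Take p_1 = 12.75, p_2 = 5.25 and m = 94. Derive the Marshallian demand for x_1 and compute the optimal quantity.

Demand: x_1*(p_1,p_2,m) = 0.5·m/p_1 and x_2* = 0.5·m/p_2.
At p_1=12.75, p_2=5.25, m=94: x_1* = 0.5·94/12.75 = 3.6863.

x_1* = 3.6863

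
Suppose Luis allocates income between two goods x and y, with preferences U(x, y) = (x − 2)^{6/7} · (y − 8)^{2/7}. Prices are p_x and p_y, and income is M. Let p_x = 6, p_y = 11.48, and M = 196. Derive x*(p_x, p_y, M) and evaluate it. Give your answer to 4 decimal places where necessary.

x* = 13.52

MRS = 3·(y−8)/(x−2). Tangency with p_x/p_y gives y−8 = (1/3)·(p_x/p_y)·(x−2).
Substituting into the budget: x* = 2 + 0.75·(M − 2·p_x − 8·p_y)/p_x, and y* = 8 + 0.25·(…)/p_y.
Discretionary income = 196 − 2·6 − 8·11.48 = 92.16; x* = 2 + 0.75·92.16/6 = 13.52.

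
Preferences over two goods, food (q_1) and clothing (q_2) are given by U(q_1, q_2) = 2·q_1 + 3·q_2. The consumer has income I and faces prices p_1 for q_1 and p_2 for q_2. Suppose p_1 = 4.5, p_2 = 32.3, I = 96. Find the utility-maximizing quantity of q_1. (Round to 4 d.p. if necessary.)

q_1* = 21.3333

Numerically: q_1* = 21.3333, q_2* = 0.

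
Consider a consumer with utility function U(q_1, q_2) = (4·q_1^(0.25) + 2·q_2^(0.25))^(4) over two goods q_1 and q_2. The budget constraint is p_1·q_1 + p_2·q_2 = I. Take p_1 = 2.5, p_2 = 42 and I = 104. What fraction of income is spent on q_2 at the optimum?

share on q_2 = 0.1342

From the CES first-order condition, 2·(q_2/q_1)^(0.75) = p_1/p_2.
Solve for the ratio: q_2/q_1 = [(1/2)·p_1/p_2]^(4/3).
With the ratio pinned down, the budget gives q_1* = I/(p_1 + p_2·(q_2/q_1)) and q_2* = (q_2/q_1)·q_1*.
Numerically q_2/q_1 = 0.009223, so q_1* = 104/(2.5 + 42·0.009223) = 36.0189 and q_2* = 0.009223·36.0189 = 0.3322.
Expenditure on q_2: 42·0.3322 = 13.9528; share = 0.1342.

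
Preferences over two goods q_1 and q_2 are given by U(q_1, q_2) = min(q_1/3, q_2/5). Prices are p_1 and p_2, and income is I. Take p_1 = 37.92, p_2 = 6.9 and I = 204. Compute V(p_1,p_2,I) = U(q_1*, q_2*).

V = 1.376

Leontief preferences: the optimum is at the kink where q_1/3 = q_2/5, i.e. q_2 = (5/3)·q_1.
Budget: p_1·q_1 + p_2·(5/3)·q_1 = I, so (3·p_1 + 5·p_2)·q_1 = 3·I.
Demand: q_1*(p_1,p_2,I) = 3·I/(3·p_1 + 5·p_2), q_2* = 5·I/(3·p_1 + 5·p_2).
Here 3·37.92 + 5·6.9 = 148.26, giving q_1* = 4.1279 and q_2* = 6.8798.
Utility at the optimum: U(4.1279, 6.8798) = 1.376.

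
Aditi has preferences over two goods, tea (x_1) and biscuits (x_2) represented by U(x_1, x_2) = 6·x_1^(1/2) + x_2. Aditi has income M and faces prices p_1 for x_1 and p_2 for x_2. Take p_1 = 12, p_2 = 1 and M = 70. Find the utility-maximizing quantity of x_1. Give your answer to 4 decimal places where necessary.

x_1* = 0.0625

MU_x_1 = 3/√x_1, MU_x_2 = 1. Tangency: 3/√x_1 = p_1/p_2.
Thus x_1* = (3·p_2/p_1)² — independent of M — with the rest of income spent on x_2.
Plugging in: x_1* = (3·1/12)² = 0.0625.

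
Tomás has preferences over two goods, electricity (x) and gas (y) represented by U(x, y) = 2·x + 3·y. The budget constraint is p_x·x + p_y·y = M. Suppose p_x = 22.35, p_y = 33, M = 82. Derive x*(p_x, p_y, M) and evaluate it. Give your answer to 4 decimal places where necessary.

x* = 0

Perfect substitutes: compare marginal utility per dollar. 2/p_x vs 3/p_y → 0.0895 vs 0.0909.
y gives more utility per dollar, so spend all income on y: y* = M/p_y, x* = 0.
Numerically: x* = 0, y* = 2.4848.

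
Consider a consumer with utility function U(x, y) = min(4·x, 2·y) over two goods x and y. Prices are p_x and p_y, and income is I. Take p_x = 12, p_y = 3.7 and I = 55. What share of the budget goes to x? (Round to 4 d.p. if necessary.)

Leontief preferences: the optimum is at the kink where x/2 = y/4, i.e. y = 2·x.
Budget: p_x·x + p_y·2·x = I, so (2·p_x + 4·p_y)·x = 2·I.
Demand: x*(p_x,p_y,I) = 2·I/(2·p_x + 4·p_y), y* = 4·I/(2·p_x + 4·p_y).
Here 2·12 + 4·3.7 = 38.8, giving x* = 2.8351 and y* = 5.6701.
Expenditure on x: 12·2.8351 = 34.0206; share = 0.6186.

share on x = 0.6186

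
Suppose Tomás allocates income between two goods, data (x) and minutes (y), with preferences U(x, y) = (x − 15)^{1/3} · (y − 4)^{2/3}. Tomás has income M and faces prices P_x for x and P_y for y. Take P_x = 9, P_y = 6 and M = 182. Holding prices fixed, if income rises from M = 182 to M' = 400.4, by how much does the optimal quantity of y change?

Let x' = x−15, y' = y−4. MRS = (1/2)·y'/x' = P_x/P_y.
After buying the subsistence bundle (15, 4), a share 1/3 of the remaining income goes to x: x* = 15 + 1/3·(M − 15P_x − 4P_y)/P_x.
Discretionary income = 182 − 15·9 − 4·6 = 23; y* = 4 + 2/3·23/6 = 6.5556.
At M' = 400.4: y* = 30.8222. Change: 30.8222 − 6.5556 = 24.2667.

Δy* = 24.2667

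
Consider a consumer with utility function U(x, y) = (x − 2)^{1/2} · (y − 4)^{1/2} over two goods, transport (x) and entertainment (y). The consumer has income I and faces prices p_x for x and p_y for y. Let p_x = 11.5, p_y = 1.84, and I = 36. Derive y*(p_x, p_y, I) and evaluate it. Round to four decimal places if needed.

This is Cobb-Douglas in (x−2, y−4): tangency gives 0.5·p_y·(y−4) = 0.5·p_x·(x−2).
After buying the subsistence bundle (2, 4), a share 0.5 of the remaining income goes to x: x* = 2 + 0.5·(I − 2p_x − 4p_y)/p_x.
Discretionary income = 36 − 2·11.5 − 4·1.84 = 5.64; y* = 4 + 0.5·5.64/1.84 = 5.5326.

y* = 5.5326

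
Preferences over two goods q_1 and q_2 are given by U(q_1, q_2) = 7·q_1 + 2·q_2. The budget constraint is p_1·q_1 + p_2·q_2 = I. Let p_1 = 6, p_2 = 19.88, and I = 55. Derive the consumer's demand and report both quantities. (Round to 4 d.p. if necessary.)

Perfect substitutes: compare marginal utility per dollar. 7/p_1 vs 2/p_2 → 1.1667 vs 0.1006.
q_1 gives more utility per dollar, so spend all income on q_1: q_1* = I/p_1, q_2* = 0.
Numerically: q_1* = 9.1667, q_2* = 0.

q_1* = 9.1667, q_2* = 0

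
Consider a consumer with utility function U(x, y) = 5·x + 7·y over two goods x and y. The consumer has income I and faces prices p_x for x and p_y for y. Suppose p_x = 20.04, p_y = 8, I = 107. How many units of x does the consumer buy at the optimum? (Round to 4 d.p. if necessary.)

x* = 0

Perfect substitutes: compare marginal utility per dollar. 5/p_x vs 7/p_y → 0.2495 vs 0.875.
y gives more utility per dollar, so spend all income on y: y* = I/p_y, x* = 0.
Numerically: x* = 0, y* = 13.375.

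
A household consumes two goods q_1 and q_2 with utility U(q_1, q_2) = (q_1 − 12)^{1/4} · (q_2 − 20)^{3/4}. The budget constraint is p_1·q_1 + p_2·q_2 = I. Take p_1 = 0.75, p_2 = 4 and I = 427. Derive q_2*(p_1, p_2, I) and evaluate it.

q_2* = 83.375

MRS = (1/3)·(q_2−20)/(q_1−12). Tangency with p_1/p_2 gives q_2−20 = 3·(p_1/p_2)·(q_1−12).
After buying the subsistence bundle (12, 20), a share 0.25 of the remaining income goes to q_1: q_1* = 12 + 0.25·(I − 12p_1 − 20p_2)/p_1.
Discretionary income = 427 − 12·0.75 − 20·4 = 338; q_2* = 20 + 0.75·338/4 = 83.375.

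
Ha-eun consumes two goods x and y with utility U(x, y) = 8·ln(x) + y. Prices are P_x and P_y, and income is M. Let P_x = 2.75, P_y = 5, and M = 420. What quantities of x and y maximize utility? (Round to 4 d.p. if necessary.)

x* = 14.5455, y* = 76

Set MRS = P_x/P_y: (8/x)/1 = P_x/P_y.
So x*(P_x,P_y) = 8·P_y/P_x, independent of income; and y* = (M − 8·P_y)/P_y.
At the given prices: x* = 8·5/2.75 = 14.5455, and y* = 76.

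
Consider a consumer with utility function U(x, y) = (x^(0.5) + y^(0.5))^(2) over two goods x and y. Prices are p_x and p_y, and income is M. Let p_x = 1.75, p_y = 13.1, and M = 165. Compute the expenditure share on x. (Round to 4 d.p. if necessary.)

MU_x ∝ x^(-0.5), MU_y ∝ y^(-0.5), so MRS = (y/x)^(0.5) = p_x/p_y.
Solve for the ratio: y/x = [p_x/p_y]^(2).
With the ratio pinned down, the budget gives x* = M/(p_x + p_y·(y/x)) and y* = (y/x)·x*.
Numerically y/x = 0.017846, so x* = 165/(1.75 + 13.1·0.017846) = 83.1746 and y* = 0.017846·83.1746 = 1.4843.
Expenditure on x: 1.75·83.1746 = 145.5556; share = 0.8822.

share on x = 0.8822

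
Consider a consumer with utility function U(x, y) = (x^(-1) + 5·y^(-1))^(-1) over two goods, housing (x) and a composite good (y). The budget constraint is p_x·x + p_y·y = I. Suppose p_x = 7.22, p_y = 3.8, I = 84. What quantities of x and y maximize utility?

x* = 4.4368, y* = 13.6753

MU_x ∝ x^(-2), MU_y ∝ 5·y^(-2), so MRS = (1/5)·(y/x)^(2) = p_x/p_y.
Hence y/x = (5·p_x/p_y)^(1/(2)), i.e. raised to the 0.5 power.
With the ratio pinned down, the budget gives x* = I/(p_x + p_y·(y/x)) and y* = (y/x)·x*.
Numerically y/x = 3.082207, so x* = 84/(7.22 + 3.8·3.082207) = 4.4368 and y* = 3.082207·4.4368 = 13.6753.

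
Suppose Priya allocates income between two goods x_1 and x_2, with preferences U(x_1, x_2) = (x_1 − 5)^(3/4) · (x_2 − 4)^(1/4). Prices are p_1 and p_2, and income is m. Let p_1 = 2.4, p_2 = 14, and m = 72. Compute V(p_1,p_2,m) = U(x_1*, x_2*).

After buying the subsistence bundle (5, 4), a share 0.75 of the remaining income goes to x_1: x_1* = 5 + 0.75·(m − 5p_1 − 4p_2)/p_1.
Discretionary income = 72 − 5·2.4 − 4·14 = 4; x_1* = 5 + 0.75·4/2.4 = 6.25; x_2* = 4 + 0.25·4/14 = 4.0714.
Utility at the optimum: U(6.25, 4.0714) = 0.6112.

V = 0.6112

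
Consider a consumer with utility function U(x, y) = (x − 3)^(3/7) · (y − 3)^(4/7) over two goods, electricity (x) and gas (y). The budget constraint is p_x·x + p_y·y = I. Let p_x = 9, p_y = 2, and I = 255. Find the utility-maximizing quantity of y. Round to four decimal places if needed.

y* = 66.4286

Let x' = x−3, y' = y−3. MRS = (3/4)·y'/x' = p_x/p_y.
Substituting into the budget: x* = 3 + 3/7·(I − 3·p_x − 3·p_y)/p_x, and y* = 3 + 4/7·(…)/p_y.
Discretionary income = 255 − 3·9 − 3·2 = 222; y* = 3 + 4/7·222/2 = 66.4286.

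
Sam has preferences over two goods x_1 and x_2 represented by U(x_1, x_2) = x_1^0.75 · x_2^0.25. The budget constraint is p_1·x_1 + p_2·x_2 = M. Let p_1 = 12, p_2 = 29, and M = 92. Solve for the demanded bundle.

x_1* = 5.75, x_2* = 0.7931

Demand: x_1*(p_1,p_2,M) = 0.75·M/p_1 and x_2* = 0.25·M/p_2.
At p_1=12, p_2=29, M=92: x_1* = 0.75·92/12 = 5.75, x_2* = 0.7931.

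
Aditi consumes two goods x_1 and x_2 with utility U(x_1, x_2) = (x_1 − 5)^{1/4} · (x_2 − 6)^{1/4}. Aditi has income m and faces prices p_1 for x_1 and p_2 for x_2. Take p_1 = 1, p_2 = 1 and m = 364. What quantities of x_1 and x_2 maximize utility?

This is Cobb-Douglas in (x_1−5, x_2−6): tangency gives 0.25·p_2·(x_2−6) = 0.25·p_1·(x_1−5).
Substituting into the budget: x_1* = 5 + 0.5·(m − 5·p_1 − 6·p_2)/p_1, and x_2* = 6 + 0.5·(…)/p_2.
Discretionary income = 364 − 5·1 − 6·1 = 353; x_1* = 5 + 0.5·353/1 = 181.5; x_2* = 6 + 0.5·353/1 = 182.5.

x_1* = 181.5, x_2* = 182.5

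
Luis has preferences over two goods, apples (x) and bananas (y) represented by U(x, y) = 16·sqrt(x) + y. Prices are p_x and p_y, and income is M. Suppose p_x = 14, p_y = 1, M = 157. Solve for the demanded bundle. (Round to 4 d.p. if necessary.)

Set MRS = p_x/p_y: 8·x^(−1/2) = p_x/p_y.
Thus x* = (8·p_y/p_x)² — independent of M — with the rest of income spent on y.
Plugging in: x* = (8·1/14)² = 0.3265, y* = 152.4286.

x* = 0.3265, y* = 152.4286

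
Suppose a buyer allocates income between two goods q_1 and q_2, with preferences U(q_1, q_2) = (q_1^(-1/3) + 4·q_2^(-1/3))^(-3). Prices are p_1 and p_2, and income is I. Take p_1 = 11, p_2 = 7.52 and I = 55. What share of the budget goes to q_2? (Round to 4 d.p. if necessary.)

share on q_2 = 0.72

Substitute q_2 = (q_2/q_1)·q_1 into the budget: q_1* = I/(p_1 + p_2·(q_2/q_1)).
Numerically q_2/q_1 = 3.762064, so q_1* = 55/(11 + 7.52·3.762064) = 1.3998 and q_2* = 3.762064·1.3998 = 5.2662.
Expenditure on q_2: 7.52·5.2662 = 39.602; share = 0.72.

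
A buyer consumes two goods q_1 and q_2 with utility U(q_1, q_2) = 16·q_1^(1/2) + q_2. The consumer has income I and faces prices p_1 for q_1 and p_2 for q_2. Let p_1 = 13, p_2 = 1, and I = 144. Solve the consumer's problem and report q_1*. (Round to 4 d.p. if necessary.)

q_1* = 0.3787

MU_q_1 = 8/√q_1, MU_q_2 = 1. Tangency: 8/√q_1 = p_1/p_2.
Solve: √q_1 = 8·p_2/p_1, so q_1*(p_1,p_2) = (8·p_2/p_1)², and q_2* = (I − p_1·q_1*)/p_2.
Plugging in: q_1* = (8·1/13)² = 0.3787.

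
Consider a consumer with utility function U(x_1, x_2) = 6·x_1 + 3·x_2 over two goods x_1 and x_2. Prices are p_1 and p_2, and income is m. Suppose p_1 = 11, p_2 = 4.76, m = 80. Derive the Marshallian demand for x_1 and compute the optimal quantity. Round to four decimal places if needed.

Linear utility — the consumer picks whichever good has higher MU/price: 6/11 = 0.5455 vs 3/4.76 = 0.6303.
x_2 gives more utility per dollar, so spend all income on x_2: x_2* = m/p_2, x_1* = 0.
Numerically: x_1* = 0, x_2* = 16.8067.

x_1* = 0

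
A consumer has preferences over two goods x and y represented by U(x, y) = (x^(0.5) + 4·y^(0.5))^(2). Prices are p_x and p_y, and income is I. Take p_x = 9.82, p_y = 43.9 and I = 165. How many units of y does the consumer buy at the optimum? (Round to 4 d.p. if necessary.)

y* = 2.9377

MU_x ∝ x^(-0.5), MU_y ∝ 4·y^(-0.5), so MRS = (1/4)·(y/x)^(0.5) = p_x/p_y.
Solve for the ratio: y/x = [4·p_x/p_y]^(2).
Substitute y = (y/x)·x into the budget: x* = I/(p_x + p_y·(y/x)).
Numerically y/x = 0.800597, so x* = 165/(9.82 + 43.9·0.800597) = 3.6694 and y* = 0.800597·3.6694 = 2.9377.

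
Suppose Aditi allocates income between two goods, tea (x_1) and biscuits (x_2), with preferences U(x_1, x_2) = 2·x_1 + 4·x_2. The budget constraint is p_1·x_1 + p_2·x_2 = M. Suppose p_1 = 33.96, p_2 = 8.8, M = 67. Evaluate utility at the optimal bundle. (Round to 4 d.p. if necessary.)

Perfect substitutes: compare marginal utility per dollar. 2/p_1 vs 4/p_2 → 0.0589 vs 0.4545.
x_2 gives more utility per dollar, so spend all income on x_2: x_2* = M/p_2, x_1* = 0.
Numerically: x_1* = 0, x_2* = 7.6136.
Utility at the optimum: U(0, 7.6136) = 30.4545.

V = 30.4545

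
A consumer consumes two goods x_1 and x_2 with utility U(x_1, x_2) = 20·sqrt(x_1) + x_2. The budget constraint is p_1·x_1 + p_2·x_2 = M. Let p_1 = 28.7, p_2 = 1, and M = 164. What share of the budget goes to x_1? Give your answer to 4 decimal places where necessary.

Utility is quasi-linear in x_2; the FOC for x_1 is 10/√x_1 = p_1/p_2.
Solve: √x_1 = 10·p_2/p_1, so x_1*(p_1,p_2) = (10·p_2/p_1)², and x_2* = (M − p_1·x_1*)/p_2.
Plugging in: x_1* = (10·1/28.7)² = 0.1214, x_2* = 160.5157.
Expenditure on x_1: 28.7·0.1214 = 3.4843; share = 0.0212.

share on x_1 = 0.0212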